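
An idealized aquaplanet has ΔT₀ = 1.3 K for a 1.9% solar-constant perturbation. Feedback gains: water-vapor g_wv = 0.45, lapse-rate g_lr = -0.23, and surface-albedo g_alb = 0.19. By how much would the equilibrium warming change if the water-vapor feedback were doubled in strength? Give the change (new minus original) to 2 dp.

7.08 K

Original: g = 0.41, ΔT = 1.3/(1−0.41) = 2.2034 K.
With doubled water-vapor: g' = 0.86, ΔT' = 1.3/(1−0.86) = 9.2857 K.
Change = 9.2857 − 2.2034 = 7.08 K.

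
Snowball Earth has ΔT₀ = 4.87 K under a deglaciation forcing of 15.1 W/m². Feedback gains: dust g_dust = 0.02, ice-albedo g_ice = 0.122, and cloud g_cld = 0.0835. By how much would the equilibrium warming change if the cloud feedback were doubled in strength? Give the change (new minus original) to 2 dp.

Original: g = 0.2255, ΔT = 4.87/(1−0.2255) = 6.2879 K.
With doubled cloud: g' = 0.309, ΔT' = 4.87/(1−0.309) = 7.0478 K.
Change = 7.0478 − 6.2879 = 0.76 K.

0.76 K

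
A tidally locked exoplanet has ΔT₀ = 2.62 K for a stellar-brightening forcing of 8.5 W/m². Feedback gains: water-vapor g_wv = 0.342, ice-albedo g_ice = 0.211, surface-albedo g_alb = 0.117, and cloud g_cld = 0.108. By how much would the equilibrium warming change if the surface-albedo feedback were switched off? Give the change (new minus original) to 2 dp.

-4.07 K

Original: g = 0.778, ΔT = 2.62/(1−0.778) = 11.8018 K.
Without surface-albedo: g' = 0.661, ΔT' = 2.62/(1−0.661) = 7.7286 K.
Change = 7.7286 − 11.8018 = -4.07 K.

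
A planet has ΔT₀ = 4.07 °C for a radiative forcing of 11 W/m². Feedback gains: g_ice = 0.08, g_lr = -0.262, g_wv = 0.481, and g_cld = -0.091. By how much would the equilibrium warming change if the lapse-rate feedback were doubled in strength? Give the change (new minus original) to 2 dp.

-1.28 °C

Original: g = 0.208, ΔT = 4.07/(1−0.208) = 5.1389 °C.
With doubled lapse-rate: g' = -0.054, ΔT' = 4.07/(1+0.054) = 3.8615 °C.
Change = 3.8615 − 5.1389 = -1.28 °C.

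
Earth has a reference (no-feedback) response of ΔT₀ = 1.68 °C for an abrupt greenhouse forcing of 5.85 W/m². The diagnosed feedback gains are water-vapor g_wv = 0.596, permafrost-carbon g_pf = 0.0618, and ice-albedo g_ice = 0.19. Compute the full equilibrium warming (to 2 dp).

11.04 °C

Total gain g = 0.596 + 0.0618 + 0.19 = 0.8478.
Amplification A = 1/(1 − 0.8478) = 6.57.
ΔT = 1.68 × 6.57 = 11.04 °C.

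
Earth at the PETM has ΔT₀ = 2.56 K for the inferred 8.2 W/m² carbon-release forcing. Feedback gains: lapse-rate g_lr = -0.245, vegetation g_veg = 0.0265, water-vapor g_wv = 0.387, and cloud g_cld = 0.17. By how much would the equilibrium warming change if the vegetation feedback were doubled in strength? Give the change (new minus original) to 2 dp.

0.16 K

Original: g = 0.3385, ΔT = 2.56/(1−0.3385) = 3.8700 K.
With doubled vegetation: g' = 0.365, ΔT' = 2.56/(1−0.365) = 4.0315 K.
Change = 4.0315 − 3.8700 = 0.16 K.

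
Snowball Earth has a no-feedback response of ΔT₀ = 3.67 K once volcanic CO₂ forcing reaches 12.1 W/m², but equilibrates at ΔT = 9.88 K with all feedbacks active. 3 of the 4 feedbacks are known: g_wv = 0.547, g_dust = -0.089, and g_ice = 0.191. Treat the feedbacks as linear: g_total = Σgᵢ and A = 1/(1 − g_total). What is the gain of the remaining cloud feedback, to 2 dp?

Amplification A = ΔT/ΔT₀ = 9.88/3.67 = 2.692.
Total gain g = 1 − 1/A = 1 − 1/2.692 = 0.6285.
Known gains sum to 0.547 − 0.089 + 0.191 = 0.649.
g_cld = 0.6285 − 0.649 = -0.02.

-0.02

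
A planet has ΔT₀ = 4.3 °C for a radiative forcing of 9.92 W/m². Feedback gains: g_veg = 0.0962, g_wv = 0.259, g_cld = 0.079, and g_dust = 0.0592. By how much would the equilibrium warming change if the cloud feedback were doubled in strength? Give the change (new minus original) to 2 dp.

Original: g = 0.4934, ΔT = 4.3/(1−0.4934) = 8.4880 °C.
With doubled cloud: g' = 0.5724, ΔT' = 4.3/(1−0.5724) = 10.0561 °C.
Change = 10.0561 − 8.4880 = 1.57 °C.

1.57 °C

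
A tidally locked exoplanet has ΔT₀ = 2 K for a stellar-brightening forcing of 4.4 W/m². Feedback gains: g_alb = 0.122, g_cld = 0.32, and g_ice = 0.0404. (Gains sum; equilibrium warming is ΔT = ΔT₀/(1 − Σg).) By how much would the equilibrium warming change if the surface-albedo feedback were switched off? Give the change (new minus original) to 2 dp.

Original: g = 0.4824, ΔT = 2/(1−0.4824) = 3.8640 K.
Without surface-albedo: g' = 0.3604, ΔT' = 2/(1−0.3604) = 3.1270 K.
Change = 3.1270 − 3.8640 = -0.74 K.

-0.74 K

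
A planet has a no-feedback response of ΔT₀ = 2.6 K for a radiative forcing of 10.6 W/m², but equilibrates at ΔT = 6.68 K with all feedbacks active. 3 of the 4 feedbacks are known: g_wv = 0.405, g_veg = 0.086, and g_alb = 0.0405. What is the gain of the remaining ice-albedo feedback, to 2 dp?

0.08

Amplification A = ΔT/ΔT₀ = 6.68/2.6 = 2.569.
Total gain g = 1 − 1/A = 1 − 1/2.569 = 0.6107.
Known gains sum to 0.405 + 0.086 + 0.0405 = 0.5315.
g_ice = 0.6107 − 0.5315 = 0.08.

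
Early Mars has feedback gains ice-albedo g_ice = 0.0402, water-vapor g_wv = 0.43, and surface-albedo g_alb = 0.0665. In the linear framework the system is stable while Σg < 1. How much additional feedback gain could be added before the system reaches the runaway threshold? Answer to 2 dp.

0.46

Current total gain = 0.0402 + 0.43 + 0.0665 = 0.5367.
Margin to runaway = 1 − 0.5367 = 0.46.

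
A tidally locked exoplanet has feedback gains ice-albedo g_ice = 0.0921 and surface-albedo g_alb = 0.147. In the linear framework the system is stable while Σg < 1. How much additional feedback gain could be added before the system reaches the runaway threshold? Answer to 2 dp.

0.76

Current total gain = 0.0921 + 0.147 = 0.2391.
Margin to runaway = 1 − 0.2391 = 0.76.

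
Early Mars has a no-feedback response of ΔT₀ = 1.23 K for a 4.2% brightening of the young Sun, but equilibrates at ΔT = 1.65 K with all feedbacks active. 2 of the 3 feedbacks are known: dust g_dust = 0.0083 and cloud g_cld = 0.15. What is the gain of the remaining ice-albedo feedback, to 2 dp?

0.10

Amplification A = ΔT/ΔT₀ = 1.65/1.23 = 1.341.
Total gain g = 1 − 1/A = 1 − 1/1.341 = 0.2543.
Known gains sum to 0.0083 + 0.15 = 0.1583.
g_ice = 0.2543 − 0.1583 = 0.10.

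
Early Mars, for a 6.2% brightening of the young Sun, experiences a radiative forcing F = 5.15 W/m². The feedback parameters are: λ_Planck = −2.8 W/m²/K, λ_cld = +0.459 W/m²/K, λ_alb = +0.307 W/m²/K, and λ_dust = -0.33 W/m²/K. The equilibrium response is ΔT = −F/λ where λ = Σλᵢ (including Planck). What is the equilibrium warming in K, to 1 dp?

Net feedback parameter λ = (−2.8) + (+0.459) + (+0.307) + (-0.33) = -2.364 W/m²/K.
ΔT = −F/λ = −5.15/(-2.364) = 2.2 K.

2.2 K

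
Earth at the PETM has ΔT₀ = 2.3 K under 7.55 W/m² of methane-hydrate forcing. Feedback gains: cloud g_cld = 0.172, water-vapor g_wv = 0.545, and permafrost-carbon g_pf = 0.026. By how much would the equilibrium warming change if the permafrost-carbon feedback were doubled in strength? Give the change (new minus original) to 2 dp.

Original: g = 0.743, ΔT = 2.3/(1−0.743) = 8.9494 K.
With doubled permafrost-carbon: g' = 0.769, ΔT' = 2.3/(1−0.769) = 9.9567 K.
Change = 9.9567 − 8.9494 = 1.01 K.

1.01 K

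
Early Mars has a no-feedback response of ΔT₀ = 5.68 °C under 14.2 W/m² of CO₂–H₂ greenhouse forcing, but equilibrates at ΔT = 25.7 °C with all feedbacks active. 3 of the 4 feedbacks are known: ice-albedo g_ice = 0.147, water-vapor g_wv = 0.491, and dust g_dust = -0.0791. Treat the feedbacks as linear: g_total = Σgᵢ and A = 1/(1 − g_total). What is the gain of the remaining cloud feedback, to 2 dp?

0.22

Amplification A = ΔT/ΔT₀ = 25.7/5.68 = 4.525.
Total gain g = 1 − 1/A = 1 − 1/4.525 = 0.779.
Known gains sum to 0.147 + 0.491 − 0.0791 = 0.5589.
g_cld = 0.779 − 0.5589 = 0.22.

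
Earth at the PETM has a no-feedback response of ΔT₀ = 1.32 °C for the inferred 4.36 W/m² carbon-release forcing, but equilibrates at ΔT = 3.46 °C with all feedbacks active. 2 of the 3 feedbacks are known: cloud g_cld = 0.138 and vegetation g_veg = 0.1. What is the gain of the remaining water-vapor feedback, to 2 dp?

Amplification A = ΔT/ΔT₀ = 3.46/1.32 = 2.621.
Total gain g = 1 − 1/A = 1 − 1/2.621 = 0.6185.
Known gains sum to 0.138 + 0.1 = 0.238.
g_wv = 0.6185 − 0.238 = 0.38.

0.38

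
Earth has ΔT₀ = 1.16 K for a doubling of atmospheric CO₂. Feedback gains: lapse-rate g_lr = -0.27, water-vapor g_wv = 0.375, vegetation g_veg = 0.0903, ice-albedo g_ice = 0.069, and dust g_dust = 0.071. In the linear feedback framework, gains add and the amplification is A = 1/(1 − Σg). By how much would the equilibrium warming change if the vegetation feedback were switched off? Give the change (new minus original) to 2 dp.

-0.21 K

Original: g = 0.3353, ΔT = 1.16/(1−0.3353) = 1.7451 K.
Without vegetation: g' = 0.245, ΔT' = 1.16/(1−0.245) = 1.5364 K.
Change = 1.5364 − 1.7451 = -0.21 K.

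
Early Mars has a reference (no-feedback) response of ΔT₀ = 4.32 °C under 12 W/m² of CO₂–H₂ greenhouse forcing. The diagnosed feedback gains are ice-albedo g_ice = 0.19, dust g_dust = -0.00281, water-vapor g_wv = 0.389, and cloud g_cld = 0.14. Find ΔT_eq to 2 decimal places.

15.22 °C

Total gain g = 0.19 − 0.00281 + 0.389 + 0.14 = 0.71619.
Amplification A = 1/(1 − 0.71619) = 3.523.
ΔT = 4.32 × 3.523 = 15.22 °C.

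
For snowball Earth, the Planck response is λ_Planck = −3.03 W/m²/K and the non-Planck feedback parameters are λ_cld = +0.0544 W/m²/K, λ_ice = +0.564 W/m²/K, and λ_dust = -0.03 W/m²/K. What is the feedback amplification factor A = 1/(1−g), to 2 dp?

1.24

Convert to gains: g_cld = 0.0544/3.03 = 0.01795; g_ice = 0.564/3.03 = 0.1861; g_dust = -0.03/3.03 = -0.009901.
Total gain g = 0.194149.
A = 1/(1 − 0.194149) = 1.24.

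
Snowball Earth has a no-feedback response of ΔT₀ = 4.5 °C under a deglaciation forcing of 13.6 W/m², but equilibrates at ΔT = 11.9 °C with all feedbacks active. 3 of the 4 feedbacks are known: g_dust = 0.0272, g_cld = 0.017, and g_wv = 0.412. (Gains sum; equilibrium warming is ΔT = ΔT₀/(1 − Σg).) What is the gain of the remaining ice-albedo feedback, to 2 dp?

0.17

Amplification A = ΔT/ΔT₀ = 11.9/4.5 = 2.644.
Total gain g = 1 − 1/A = 1 − 1/2.644 = 0.6218.
Known gains sum to 0.0272 + 0.017 + 0.412 = 0.4562.
g_ice = 0.6218 − 0.4562 = 0.17.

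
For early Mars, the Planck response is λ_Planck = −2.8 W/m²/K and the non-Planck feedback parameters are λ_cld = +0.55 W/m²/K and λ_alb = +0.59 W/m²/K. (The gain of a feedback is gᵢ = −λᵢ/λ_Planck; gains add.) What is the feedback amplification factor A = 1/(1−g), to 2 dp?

1.69

Convert to gains: g_cld = 0.55/2.8 = 0.1964; g_alb = 0.59/2.8 = 0.2107.
Total gain g = 0.4071.
A = 1/(1 − 0.4071) = 1.69.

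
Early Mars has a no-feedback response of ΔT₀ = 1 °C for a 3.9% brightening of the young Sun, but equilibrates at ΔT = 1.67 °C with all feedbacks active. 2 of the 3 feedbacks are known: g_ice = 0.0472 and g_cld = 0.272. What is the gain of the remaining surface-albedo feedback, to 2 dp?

0.08

Amplification A = ΔT/ΔT₀ = 1.67/1 = 1.67.
Total gain g = 1 − 1/A = 1 − 1/1.67 = 0.4012.
Known gains sum to 0.0472 + 0.272 = 0.3192.
g_alb = 0.4012 − 0.3192 = 0.08.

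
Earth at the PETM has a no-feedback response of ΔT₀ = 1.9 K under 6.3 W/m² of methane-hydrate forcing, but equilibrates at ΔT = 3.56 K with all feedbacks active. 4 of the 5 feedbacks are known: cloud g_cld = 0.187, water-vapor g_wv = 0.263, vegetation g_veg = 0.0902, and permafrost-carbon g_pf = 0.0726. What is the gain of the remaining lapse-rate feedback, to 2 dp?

-0.15

Amplification A = ΔT/ΔT₀ = 3.56/1.9 = 1.874.
Total gain g = 1 − 1/A = 1 − 1/1.874 = 0.4664.
Known gains sum to 0.187 + 0.263 + 0.0902 + 0.0726 = 0.6128.
g_lr = 0.4664 − 0.6128 = -0.15.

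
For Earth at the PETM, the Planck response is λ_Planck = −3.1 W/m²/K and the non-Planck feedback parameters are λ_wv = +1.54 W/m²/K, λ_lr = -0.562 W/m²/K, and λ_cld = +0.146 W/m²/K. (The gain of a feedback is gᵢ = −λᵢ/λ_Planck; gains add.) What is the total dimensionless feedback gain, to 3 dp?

Convert to gains: g_wv = 1.54/3.1 = 0.4968; g_lr = -0.562/3.1 = -0.1813; g_cld = 0.146/3.1 = 0.0471.
Total gain g = 0.3626.

0.363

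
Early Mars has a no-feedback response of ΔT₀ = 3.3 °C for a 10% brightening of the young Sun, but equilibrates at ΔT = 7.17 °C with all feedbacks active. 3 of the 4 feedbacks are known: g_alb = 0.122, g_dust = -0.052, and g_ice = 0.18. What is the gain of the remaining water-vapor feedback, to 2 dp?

0.29

Amplification A = ΔT/ΔT₀ = 7.17/3.3 = 2.173.
Total gain g = 1 − 1/A = 1 − 1/2.173 = 0.5398.
Known gains sum to 0.122 − 0.052 + 0.18 = 0.25.
g_wv = 0.5398 − 0.25 = 0.29.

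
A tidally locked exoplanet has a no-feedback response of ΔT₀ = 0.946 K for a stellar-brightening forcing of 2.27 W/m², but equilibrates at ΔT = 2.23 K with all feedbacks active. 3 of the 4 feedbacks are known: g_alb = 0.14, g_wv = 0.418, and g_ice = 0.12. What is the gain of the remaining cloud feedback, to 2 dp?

-0.10

Amplification A = ΔT/ΔT₀ = 2.23/0.946 = 2.357.
Total gain g = 1 − 1/A = 1 − 1/2.357 = 0.5757.
Known gains sum to 0.14 + 0.418 + 0.12 = 0.678.
g_cld = 0.5757 − 0.678 = -0.10.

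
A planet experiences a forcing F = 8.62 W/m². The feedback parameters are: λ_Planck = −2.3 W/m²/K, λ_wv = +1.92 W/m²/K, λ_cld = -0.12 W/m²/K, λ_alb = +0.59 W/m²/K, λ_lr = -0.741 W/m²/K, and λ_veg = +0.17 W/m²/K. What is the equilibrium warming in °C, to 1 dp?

17.9 °C

Net feedback parameter λ = (−2.3) + (+1.92) + (-0.12) + (+0.59) + (-0.741) + (+0.17) = -0.481 W/m²/K.
ΔT = −F/λ = −8.62/(-0.481) = 17.9 °C.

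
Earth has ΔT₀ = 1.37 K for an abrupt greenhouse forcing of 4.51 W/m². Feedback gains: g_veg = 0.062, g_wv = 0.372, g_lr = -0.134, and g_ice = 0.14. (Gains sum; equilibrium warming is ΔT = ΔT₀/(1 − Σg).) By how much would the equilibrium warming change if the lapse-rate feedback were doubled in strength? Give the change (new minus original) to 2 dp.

-0.47 K

Original: g = 0.44, ΔT = 1.37/(1−0.44) = 2.4464 K.
With doubled lapse-rate: g' = 0.306, ΔT' = 1.37/(1−0.306) = 1.9741 K.
Change = 1.9741 − 2.4464 = -0.47 K.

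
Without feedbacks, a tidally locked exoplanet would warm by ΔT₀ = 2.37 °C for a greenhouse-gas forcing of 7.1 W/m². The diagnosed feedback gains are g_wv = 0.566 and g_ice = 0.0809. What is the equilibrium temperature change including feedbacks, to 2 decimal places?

Total gain g = 0.566 + 0.0809 = 0.6469.
Amplification A = 1/(1 − 0.6469) = 2.832.
ΔT = 2.37 × 2.832 = 6.71 °C.

6.71 °C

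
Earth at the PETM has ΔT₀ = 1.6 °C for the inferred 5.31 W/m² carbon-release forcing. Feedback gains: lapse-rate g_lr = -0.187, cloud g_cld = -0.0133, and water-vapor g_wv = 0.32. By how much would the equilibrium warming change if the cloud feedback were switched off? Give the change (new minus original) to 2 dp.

0.03 °C

Original: g = 0.1197, ΔT = 1.6/(1−0.1197) = 1.8176 °C.
Without cloud: g' = 0.133, ΔT' = 1.6/(1−0.133) = 1.8454 °C.
Change = 1.8454 − 1.8176 = 0.03 °C.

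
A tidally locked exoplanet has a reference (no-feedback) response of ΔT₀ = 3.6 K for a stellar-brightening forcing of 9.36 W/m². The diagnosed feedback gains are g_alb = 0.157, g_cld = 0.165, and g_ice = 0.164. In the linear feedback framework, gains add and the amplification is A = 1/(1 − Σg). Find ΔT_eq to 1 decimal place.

Total gain g = 0.157 + 0.165 + 0.164 = 0.486.
Amplification A = 1/(1 − 0.486) = 1.946.
ΔT = 3.6 × 1.946 = 7.0 K.

7.0 K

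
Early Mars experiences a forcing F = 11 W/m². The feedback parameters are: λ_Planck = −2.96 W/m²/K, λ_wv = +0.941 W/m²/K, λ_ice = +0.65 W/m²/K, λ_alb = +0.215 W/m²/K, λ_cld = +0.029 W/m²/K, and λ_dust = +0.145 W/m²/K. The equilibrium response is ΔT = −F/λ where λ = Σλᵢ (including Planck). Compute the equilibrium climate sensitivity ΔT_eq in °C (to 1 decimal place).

11.2 °C

Net feedback parameter λ = (−2.96) + (+0.941) + (+0.65) + (+0.215) + (+0.029) + (+0.145) = -0.98 W/m²/K.
ΔT = −F/λ = −11/(-0.98) = 11.2 °C.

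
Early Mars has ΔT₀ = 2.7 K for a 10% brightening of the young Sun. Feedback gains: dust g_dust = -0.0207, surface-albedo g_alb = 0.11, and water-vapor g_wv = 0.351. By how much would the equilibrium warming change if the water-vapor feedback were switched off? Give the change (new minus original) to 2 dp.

-1.86 K

Original: g = 0.4403, ΔT = 2.7/(1−0.4403) = 4.8240 K.
Without water-vapor: g' = 0.0893, ΔT' = 2.7/(1−0.0893) = 2.9648 K.
Change = 2.9648 − 4.8240 = -1.86 K.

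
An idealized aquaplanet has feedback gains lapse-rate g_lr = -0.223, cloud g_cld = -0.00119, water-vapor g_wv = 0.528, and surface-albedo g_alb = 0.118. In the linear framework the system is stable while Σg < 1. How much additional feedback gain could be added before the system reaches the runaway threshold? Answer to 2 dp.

Current total gain = -0.223 − 0.00119 + 0.528 + 0.118 = 0.42181.
Margin to runaway = 1 − 0.42181 = 0.58.

0.58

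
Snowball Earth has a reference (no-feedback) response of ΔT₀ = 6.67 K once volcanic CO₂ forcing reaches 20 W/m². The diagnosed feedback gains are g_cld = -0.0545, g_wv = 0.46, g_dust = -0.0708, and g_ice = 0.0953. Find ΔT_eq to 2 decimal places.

Total gain g = -0.0545 + 0.46 − 0.0708 + 0.0953 = 0.43.
Amplification A = 1/(1 − 0.43) = 1.754.
ΔT = 6.67 × 1.754 = 11.70 K.

11.70 K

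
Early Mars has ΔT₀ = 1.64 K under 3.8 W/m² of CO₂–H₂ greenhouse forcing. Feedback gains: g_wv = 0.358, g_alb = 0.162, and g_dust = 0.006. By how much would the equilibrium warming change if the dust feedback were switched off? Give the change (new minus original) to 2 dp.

Original: g = 0.526, ΔT = 1.64/(1−0.526) = 3.4599 K.
Without dust: g' = 0.52, ΔT' = 1.64/(1−0.52) = 3.4167 K.
Change = 3.4167 − 3.4599 = -0.04 K.

-0.04 K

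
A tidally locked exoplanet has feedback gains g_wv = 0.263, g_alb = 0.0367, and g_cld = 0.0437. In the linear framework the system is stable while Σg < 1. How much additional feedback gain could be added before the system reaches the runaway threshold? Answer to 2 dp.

Current total gain = 0.263 + 0.0367 + 0.0437 = 0.3434.
Margin to runaway = 1 − 0.3434 = 0.66.

0.66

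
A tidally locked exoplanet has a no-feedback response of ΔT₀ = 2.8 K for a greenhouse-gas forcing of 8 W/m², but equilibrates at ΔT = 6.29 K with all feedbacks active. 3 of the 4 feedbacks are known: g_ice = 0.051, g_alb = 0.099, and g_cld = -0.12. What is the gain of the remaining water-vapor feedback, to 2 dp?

0.52

Amplification A = ΔT/ΔT₀ = 6.29/2.8 = 2.246.
Total gain g = 1 − 1/A = 1 − 1/2.246 = 0.5548.
Known gains sum to 0.051 + 0.099 − 0.12 = 0.03.
g_wv = 0.5548 − 0.03 = 0.52.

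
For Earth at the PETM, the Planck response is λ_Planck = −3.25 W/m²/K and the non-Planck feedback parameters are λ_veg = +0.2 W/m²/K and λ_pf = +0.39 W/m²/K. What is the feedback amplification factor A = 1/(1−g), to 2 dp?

Convert to gains: g_veg = 0.2/3.25 = 0.06154; g_pf = 0.39/3.25 = 0.12.
Total gain g = 0.18154.
A = 1/(1 − 0.18154) = 1.22.

1.22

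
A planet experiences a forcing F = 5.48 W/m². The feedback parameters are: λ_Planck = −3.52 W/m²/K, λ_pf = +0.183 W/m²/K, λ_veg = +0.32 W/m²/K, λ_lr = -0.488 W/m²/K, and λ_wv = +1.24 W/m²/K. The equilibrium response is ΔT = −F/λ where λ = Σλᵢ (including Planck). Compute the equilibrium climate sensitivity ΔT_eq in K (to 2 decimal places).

2.42 K

Net feedback parameter λ = (−3.52) + (+0.183) + (+0.32) + (-0.488) + (+1.24) = -2.265 W/m²/K.
ΔT = −F/λ = −5.48/(-2.265) = 2.42 K.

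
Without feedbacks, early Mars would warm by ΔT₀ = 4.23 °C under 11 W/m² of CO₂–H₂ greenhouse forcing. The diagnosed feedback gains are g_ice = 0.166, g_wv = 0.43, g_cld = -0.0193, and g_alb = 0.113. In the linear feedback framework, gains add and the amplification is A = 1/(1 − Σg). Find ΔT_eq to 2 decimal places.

13.63 °C

Total gain g = 0.166 + 0.43 − 0.0193 + 0.113 = 0.6897.
Amplification A = 1/(1 − 0.6897) = 3.223.
ΔT = 4.23 × 3.223 = 13.63 °C.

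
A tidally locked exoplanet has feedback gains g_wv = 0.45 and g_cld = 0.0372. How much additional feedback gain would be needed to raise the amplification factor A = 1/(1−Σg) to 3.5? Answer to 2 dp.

0.23

Current total gain = 0.4872.
Target gain for A = 3.5: g* = 1 − 1/3.5 = 0.7143.
Additional gain needed = 0.7143 − 0.4872 = 0.23.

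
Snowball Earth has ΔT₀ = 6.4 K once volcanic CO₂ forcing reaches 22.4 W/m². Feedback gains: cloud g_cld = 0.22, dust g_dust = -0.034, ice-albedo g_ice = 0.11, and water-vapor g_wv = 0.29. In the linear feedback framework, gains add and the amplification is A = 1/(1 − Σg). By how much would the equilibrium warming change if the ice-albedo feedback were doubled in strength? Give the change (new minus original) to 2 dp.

5.59 K

Original: g = 0.586, ΔT = 6.4/(1−0.586) = 15.4589 K.
With doubled ice-albedo: g' = 0.696, ΔT' = 6.4/(1−0.696) = 21.0526 K.
Change = 21.0526 − 15.4589 = 5.59 K.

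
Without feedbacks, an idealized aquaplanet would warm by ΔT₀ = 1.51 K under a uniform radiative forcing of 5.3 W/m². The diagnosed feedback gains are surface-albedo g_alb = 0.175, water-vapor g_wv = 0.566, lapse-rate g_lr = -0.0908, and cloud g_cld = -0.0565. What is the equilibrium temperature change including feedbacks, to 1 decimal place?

3.7 K

Total gain g = 0.175 + 0.566 − 0.0908 − 0.0565 = 0.5937.
Amplification A = 1/(1 − 0.5937) = 2.461.
ΔT = 1.51 × 2.461 = 3.7 K.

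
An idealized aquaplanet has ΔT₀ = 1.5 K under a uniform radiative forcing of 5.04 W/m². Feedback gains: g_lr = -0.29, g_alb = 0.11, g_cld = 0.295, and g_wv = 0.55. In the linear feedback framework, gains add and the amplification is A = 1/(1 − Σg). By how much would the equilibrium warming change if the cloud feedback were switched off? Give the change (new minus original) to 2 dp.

-2.10 K

Original: g = 0.665, ΔT = 1.5/(1−0.665) = 4.4776 K.
Without cloud: g' = 0.37, ΔT' = 1.5/(1−0.37) = 2.3810 K.
Change = 2.3810 − 4.4776 = -2.10 K.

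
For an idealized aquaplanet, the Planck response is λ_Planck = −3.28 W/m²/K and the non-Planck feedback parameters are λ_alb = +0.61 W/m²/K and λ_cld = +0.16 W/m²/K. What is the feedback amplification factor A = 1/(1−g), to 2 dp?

Convert to gains: g_alb = 0.61/3.28 = 0.186; g_cld = 0.16/3.28 = 0.04878.
Total gain g = 0.23478.
A = 1/(1 − 0.23478) = 1.31.

1.31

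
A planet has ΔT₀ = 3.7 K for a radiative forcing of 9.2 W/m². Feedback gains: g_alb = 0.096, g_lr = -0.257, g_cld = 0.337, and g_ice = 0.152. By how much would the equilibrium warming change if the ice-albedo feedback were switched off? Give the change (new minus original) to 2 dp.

-1.02 K

Original: g = 0.328, ΔT = 3.7/(1−0.328) = 5.5060 K.
Without ice-albedo: g' = 0.176, ΔT' = 3.7/(1−0.176) = 4.4903 K.
Change = 4.4903 − 5.5060 = -1.02 K.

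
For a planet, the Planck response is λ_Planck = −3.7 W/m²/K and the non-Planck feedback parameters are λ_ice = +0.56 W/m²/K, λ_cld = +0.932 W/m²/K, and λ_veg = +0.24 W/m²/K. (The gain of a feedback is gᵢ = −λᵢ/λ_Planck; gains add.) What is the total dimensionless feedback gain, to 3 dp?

0.468

Convert to gains: g_ice = 0.56/3.7 = 0.1514; g_cld = 0.932/3.7 = 0.2519; g_veg = 0.24/3.7 = 0.06486.
Total gain g = 0.46816.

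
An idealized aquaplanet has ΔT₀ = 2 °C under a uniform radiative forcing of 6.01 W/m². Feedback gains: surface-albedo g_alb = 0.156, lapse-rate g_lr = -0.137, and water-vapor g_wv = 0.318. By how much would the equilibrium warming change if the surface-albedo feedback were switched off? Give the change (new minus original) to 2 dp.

-0.57 °C

Original: g = 0.337, ΔT = 2/(1−0.337) = 3.0166 °C.
Without surface-albedo: g' = 0.181, ΔT' = 2/(1−0.181) = 2.4420 °C.
Change = 2.4420 − 3.0166 = -0.57 °C.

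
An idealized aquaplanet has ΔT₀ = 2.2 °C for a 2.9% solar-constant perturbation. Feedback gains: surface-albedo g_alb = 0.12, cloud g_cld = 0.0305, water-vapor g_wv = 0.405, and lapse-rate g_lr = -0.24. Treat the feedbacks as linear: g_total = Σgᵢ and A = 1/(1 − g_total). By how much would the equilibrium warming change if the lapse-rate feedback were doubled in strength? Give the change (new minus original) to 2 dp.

-0.83 °C

Original: g = 0.3155, ΔT = 2.2/(1−0.3155) = 3.2140 °C.
With doubled lapse-rate: g' = 0.0755, ΔT' = 2.2/(1−0.0755) = 2.3797 °C.
Change = 2.3797 − 3.2140 = -0.83 °C.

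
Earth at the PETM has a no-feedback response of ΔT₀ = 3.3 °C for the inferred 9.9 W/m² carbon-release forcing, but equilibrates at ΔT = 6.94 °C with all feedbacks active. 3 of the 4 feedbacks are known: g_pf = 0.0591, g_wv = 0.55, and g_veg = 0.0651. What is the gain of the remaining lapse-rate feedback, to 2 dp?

Amplification A = ΔT/ΔT₀ = 6.94/3.3 = 2.103.
Total gain g = 1 − 1/A = 1 − 1/2.103 = 0.5245.
Known gains sum to 0.0591 + 0.55 + 0.0651 = 0.6742.
g_lr = 0.5245 − 0.6742 = -0.15.

-0.15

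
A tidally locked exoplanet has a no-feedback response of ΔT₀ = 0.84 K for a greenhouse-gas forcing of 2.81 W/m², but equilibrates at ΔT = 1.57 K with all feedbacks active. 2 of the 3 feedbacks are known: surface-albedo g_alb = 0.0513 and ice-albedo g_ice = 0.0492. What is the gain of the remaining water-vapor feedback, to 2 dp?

0.36

Amplification A = ΔT/ΔT₀ = 1.57/0.84 = 1.869.
Total gain g = 1 − 1/A = 1 − 1/1.869 = 0.465.
Known gains sum to 0.0513 + 0.0492 = 0.1005.
g_wv = 0.465 − 0.1005 = 0.36.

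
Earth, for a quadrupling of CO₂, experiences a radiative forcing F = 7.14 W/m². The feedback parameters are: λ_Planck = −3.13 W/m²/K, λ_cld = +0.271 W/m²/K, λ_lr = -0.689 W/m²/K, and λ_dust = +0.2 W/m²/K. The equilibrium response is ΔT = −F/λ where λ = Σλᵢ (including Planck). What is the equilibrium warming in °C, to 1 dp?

Net feedback parameter λ = (−3.13) + (+0.271) + (-0.689) + (+0.2) = -3.348 W/m²/K.
ΔT = −F/λ = −7.14/(-3.348) = 2.1 °C.

2.1 °C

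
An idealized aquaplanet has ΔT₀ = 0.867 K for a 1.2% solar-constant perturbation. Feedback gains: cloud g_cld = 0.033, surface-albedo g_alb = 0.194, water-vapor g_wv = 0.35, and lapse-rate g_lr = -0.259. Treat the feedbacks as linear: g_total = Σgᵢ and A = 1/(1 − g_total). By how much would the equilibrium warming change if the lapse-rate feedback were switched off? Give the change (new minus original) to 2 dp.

0.78 K

Original: g = 0.318, ΔT = 0.867/(1−0.318) = 1.2713 K.
Without lapse-rate: g' = 0.577, ΔT' = 0.867/(1−0.577) = 2.0496 K.
Change = 2.0496 − 1.2713 = 0.78 K.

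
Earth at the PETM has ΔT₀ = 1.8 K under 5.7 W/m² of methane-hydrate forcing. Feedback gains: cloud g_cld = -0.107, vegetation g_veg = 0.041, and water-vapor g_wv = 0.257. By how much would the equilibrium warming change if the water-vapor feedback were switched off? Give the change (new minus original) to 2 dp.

Original: g = 0.191, ΔT = 1.8/(1−0.191) = 2.2250 K.
Without water-vapor: g' = -0.066, ΔT' = 1.8/(1+0.066) = 1.6886 K.
Change = 1.6886 − 2.2250 = -0.54 K.

-0.54 K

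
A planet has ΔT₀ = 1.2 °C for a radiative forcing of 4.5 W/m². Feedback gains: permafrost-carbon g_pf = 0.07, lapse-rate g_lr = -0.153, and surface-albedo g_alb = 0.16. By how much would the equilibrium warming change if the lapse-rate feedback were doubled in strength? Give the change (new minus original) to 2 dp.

-0.18 °C

Original: g = 0.077, ΔT = 1.2/(1−0.077) = 1.3001 °C.
With doubled lapse-rate: g' = -0.076, ΔT' = 1.2/(1+0.076) = 1.1152 °C.
Change = 1.1152 − 1.3001 = -0.18 °C.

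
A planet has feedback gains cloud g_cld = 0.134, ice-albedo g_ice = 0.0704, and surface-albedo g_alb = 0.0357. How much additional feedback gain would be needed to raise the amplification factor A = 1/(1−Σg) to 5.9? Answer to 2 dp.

Current total gain = 0.2401.
Target gain for A = 5.9: g* = 1 − 1/5.9 = 0.8305.
Additional gain needed = 0.8305 − 0.2401 = 0.59.

0.59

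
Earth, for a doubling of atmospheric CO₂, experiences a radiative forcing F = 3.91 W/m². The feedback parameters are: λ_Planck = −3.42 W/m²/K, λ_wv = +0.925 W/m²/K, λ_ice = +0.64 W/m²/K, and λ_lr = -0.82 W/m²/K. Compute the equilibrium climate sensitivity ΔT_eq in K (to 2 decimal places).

Net feedback parameter λ = (−3.42) + (+0.925) + (+0.64) + (-0.82) = -2.675 W/m²/K.
ΔT = −F/λ = −3.91/(-2.675) = 1.46 K.

1.46 K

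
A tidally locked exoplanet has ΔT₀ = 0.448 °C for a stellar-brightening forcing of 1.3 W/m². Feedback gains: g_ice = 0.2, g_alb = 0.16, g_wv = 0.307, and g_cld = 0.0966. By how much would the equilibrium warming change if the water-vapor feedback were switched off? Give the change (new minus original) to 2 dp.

Original: g = 0.7636, ΔT = 0.448/(1−0.7636) = 1.8951 °C.
Without water-vapor: g' = 0.4566, ΔT' = 0.448/(1−0.4566) = 0.8244 °C.
Change = 0.8244 − 1.8951 = -1.07 °C.

-1.07 °C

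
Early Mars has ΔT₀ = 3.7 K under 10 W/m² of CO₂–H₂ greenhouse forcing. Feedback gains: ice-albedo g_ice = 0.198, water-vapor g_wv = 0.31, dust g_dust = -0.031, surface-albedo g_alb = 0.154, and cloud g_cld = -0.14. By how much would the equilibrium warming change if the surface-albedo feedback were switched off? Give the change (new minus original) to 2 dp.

Original: g = 0.491, ΔT = 3.7/(1−0.491) = 7.2692 K.
Without surface-albedo: g' = 0.337, ΔT' = 3.7/(1−0.337) = 5.5807 K.
Change = 5.5807 − 7.2692 = -1.69 K.

-1.69 K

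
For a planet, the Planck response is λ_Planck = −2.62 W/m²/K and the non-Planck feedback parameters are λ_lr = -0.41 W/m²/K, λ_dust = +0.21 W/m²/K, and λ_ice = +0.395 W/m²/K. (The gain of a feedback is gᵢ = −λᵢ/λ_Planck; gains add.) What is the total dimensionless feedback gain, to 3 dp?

0.074

Convert to gains: g_lr = -0.41/2.62 = -0.1565; g_dust = 0.21/2.62 = 0.08015; g_ice = 0.395/2.62 = 0.1508.
Total gain g = 0.07445.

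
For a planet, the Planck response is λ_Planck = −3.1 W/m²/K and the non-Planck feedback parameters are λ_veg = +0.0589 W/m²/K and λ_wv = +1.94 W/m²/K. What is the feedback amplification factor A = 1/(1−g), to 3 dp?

Convert to gains: g_veg = 0.0589/3.1 = 0.019; g_wv = 1.94/3.1 = 0.6258.
Total gain g = 0.6448.
A = 1/(1 − 0.6448) = 2.815.

2.815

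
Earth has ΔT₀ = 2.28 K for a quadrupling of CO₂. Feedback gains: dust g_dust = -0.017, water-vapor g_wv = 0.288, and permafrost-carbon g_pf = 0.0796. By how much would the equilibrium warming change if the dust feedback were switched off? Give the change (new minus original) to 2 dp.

Original: g = 0.3506, ΔT = 2.28/(1−0.3506) = 3.5109 K.
Without dust: g' = 0.3676, ΔT' = 2.28/(1−0.3676) = 3.6053 K.
Change = 3.6053 − 3.5109 = 0.09 K.

0.09 K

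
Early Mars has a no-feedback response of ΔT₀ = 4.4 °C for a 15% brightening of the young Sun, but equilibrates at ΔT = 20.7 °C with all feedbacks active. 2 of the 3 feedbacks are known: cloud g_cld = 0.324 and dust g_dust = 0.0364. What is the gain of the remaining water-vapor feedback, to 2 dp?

0.43

Amplification A = ΔT/ΔT₀ = 20.7/4.4 = 4.705.
Total gain g = 1 − 1/A = 1 − 1/4.705 = 0.7875.
Known gains sum to 0.324 + 0.0364 = 0.3604.
g_wv = 0.7875 − 0.3604 = 0.43.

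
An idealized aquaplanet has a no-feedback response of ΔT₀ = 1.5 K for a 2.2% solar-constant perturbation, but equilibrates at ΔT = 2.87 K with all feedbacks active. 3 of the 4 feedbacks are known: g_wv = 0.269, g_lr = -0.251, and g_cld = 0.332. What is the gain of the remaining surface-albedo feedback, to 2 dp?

0.13

Amplification A = ΔT/ΔT₀ = 2.87/1.5 = 1.913.
Total gain g = 1 − 1/A = 1 − 1/1.913 = 0.4773.
Known gains sum to 0.269 − 0.251 + 0.332 = 0.35.
g_alb = 0.4773 − 0.35 = 0.13.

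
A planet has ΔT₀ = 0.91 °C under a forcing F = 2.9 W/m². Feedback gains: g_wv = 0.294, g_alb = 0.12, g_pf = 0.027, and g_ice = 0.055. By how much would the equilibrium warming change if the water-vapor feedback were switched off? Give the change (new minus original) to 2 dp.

Original: g = 0.496, ΔT = 0.91/(1−0.496) = 1.8056 °C.
Without water-vapor: g' = 0.202, ΔT' = 0.91/(1−0.202) = 1.1404 °C.
Change = 1.1404 − 1.8056 = -0.67 °C.

-0.67 °C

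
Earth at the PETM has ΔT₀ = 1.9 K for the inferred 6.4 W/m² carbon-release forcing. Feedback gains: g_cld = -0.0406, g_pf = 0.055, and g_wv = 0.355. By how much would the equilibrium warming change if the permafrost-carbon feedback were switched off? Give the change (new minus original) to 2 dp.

Original: g = 0.3694, ΔT = 1.9/(1−0.3694) = 3.0130 K.
Without permafrost-carbon: g' = 0.3144, ΔT' = 1.9/(1−0.3144) = 2.7713 K.
Change = 2.7713 − 3.0130 = -0.24 K.

-0.24 K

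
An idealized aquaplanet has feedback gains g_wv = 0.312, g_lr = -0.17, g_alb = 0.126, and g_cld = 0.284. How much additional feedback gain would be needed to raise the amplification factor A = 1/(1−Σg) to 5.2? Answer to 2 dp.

Current total gain = 0.552.
Target gain for A = 5.2: g* = 1 − 1/5.2 = 0.8077.
Additional gain needed = 0.8077 − 0.552 = 0.26.

0.26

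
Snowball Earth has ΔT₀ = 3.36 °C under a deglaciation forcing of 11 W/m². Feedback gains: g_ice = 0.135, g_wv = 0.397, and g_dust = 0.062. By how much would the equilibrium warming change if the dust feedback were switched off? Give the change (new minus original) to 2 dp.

-1.10 °C

Original: g = 0.594, ΔT = 3.36/(1−0.594) = 8.2759 °C.
Without dust: g' = 0.532, ΔT' = 3.36/(1−0.532) = 7.1795 °C.
Change = 7.1795 − 8.2759 = -1.10 °C.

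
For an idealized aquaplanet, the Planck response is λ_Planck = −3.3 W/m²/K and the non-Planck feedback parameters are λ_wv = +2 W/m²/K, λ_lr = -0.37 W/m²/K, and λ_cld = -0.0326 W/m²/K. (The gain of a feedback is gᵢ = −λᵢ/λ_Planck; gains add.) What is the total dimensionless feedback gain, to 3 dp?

Convert to gains: g_wv = 2/3.3 = 0.6061; g_lr = -0.37/3.3 = -0.1121; g_cld = -0.0326/3.3 = -0.009879.
Total gain g = 0.484121.

0.484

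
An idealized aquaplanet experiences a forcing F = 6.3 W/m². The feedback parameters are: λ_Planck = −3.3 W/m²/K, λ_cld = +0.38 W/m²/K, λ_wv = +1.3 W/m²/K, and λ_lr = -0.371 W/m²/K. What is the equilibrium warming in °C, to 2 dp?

3.16 °C

Net feedback parameter λ = (−3.3) + (+0.38) + (+1.3) + (-0.371) = -1.991 W/m²/K.
ΔT = −F/λ = −6.3/(-1.991) = 3.16 °C.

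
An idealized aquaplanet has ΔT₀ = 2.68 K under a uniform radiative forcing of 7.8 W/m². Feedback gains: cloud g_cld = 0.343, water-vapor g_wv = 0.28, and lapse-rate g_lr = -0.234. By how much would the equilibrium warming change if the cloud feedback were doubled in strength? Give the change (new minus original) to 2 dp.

5.61 K

Original: g = 0.389, ΔT = 2.68/(1−0.389) = 4.3863 K.
With doubled cloud: g' = 0.732, ΔT' = 2.68/(1−0.732) = 10.0000 K.
Change = 10.0000 − 4.3863 = 5.61 K.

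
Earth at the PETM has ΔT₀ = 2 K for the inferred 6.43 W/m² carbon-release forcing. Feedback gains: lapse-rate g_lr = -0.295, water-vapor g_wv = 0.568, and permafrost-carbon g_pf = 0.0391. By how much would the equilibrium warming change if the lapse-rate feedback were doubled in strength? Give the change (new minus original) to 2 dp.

-0.87 K

Original: g = 0.3121, ΔT = 2/(1−0.3121) = 2.9074 K.
With doubled lapse-rate: g' = 0.0171, ΔT' = 2/(1−0.0171) = 2.0348 K.
Change = 2.0348 − 2.9074 = -0.87 K.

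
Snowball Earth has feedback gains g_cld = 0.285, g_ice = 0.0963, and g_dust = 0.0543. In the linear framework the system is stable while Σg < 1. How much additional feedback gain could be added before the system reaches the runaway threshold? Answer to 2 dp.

Current total gain = 0.285 + 0.0963 + 0.0543 = 0.4356.
Margin to runaway = 1 − 0.4356 = 0.56.

0.56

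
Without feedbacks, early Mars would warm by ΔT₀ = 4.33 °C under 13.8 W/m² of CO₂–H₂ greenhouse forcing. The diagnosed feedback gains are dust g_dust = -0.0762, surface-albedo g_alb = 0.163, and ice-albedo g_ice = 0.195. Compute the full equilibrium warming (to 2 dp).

Total gain g = -0.0762 + 0.163 + 0.195 = 0.2818.
Amplification A = 1/(1 − 0.2818) = 1.392.
ΔT = 4.33 × 1.392 = 6.03 °C.

6.03 °C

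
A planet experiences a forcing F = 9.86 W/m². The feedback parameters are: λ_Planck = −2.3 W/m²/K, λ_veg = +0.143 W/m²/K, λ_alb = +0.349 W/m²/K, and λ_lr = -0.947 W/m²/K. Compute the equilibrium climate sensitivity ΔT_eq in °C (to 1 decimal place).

Net feedback parameter λ = (−2.3) + (+0.143) + (+0.349) + (-0.947) = -2.755 W/m²/K.
ΔT = −F/λ = −9.86/(-2.755) = 3.6 °C.

3.6 °C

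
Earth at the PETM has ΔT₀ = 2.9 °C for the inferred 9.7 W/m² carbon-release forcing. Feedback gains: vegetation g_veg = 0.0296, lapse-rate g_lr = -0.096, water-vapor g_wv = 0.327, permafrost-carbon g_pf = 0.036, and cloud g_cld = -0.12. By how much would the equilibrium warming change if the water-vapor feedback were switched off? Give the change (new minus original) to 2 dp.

Original: g = 0.1766, ΔT = 2.9/(1−0.1766) = 3.5220 °C.
Without water-vapor: g' = -0.1504, ΔT' = 2.9/(1+0.1504) = 2.5209 °C.
Change = 2.5209 − 3.5220 = -1.00 °C.

-1.00 °C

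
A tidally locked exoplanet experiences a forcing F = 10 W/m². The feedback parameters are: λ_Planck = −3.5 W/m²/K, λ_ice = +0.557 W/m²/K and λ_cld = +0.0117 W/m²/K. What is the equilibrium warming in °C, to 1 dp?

Net feedback parameter λ = (−3.5) + (+0.557) + (+0.0117) = -2.9313 W/m²/K.
ΔT = −F/λ = −10/(-2.9313) = 3.4 °C.

3.4 °C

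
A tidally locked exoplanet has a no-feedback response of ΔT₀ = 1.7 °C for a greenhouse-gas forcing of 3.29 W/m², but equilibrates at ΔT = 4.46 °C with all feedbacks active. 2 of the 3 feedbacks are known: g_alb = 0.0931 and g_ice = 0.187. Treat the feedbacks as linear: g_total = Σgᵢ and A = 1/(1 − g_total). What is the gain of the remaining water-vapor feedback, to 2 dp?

Amplification A = ΔT/ΔT₀ = 4.46/1.7 = 2.624.
Total gain g = 1 − 1/A = 1 − 1/2.624 = 0.6189.
Known gains sum to 0.0931 + 0.187 = 0.2801.
g_wv = 0.6189 − 0.2801 = 0.34.

0.34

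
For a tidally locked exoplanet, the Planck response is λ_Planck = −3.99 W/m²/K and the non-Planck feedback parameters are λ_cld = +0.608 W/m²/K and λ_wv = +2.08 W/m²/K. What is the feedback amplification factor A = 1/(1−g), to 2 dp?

Convert to gains: g_cld = 0.608/3.99 = 0.1524; g_wv = 2.08/3.99 = 0.5213.
Total gain g = 0.6737.
A = 1/(1 − 0.6737) = 3.06.

3.06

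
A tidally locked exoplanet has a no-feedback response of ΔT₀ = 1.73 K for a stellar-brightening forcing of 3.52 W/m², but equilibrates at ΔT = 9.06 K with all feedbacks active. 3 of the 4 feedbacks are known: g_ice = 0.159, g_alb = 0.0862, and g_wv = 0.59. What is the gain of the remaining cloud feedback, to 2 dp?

Amplification A = ΔT/ΔT₀ = 9.06/1.73 = 5.237.
Total gain g = 1 − 1/A = 1 − 1/5.237 = 0.8091.
Known gains sum to 0.159 + 0.0862 + 0.59 = 0.8352.
g_cld = 0.8091 − 0.8352 = -0.03.

-0.03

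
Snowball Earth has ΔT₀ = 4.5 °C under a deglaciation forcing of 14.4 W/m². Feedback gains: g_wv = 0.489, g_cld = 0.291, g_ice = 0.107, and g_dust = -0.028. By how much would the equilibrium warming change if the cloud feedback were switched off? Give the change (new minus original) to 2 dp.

Original: g = 0.859, ΔT = 4.5/(1−0.859) = 31.9149 °C.
Without cloud: g' = 0.568, ΔT' = 4.5/(1−0.568) = 10.4167 °C.
Change = 10.4167 − 31.9149 = -21.50 °C.

-21.50 °C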